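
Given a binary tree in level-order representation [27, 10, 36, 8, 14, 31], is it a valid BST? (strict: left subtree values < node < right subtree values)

Level-order array: [27, 10, 36, 8, 14, 31]
Validate using subtree bounds (lo, hi): at each node, require lo < value < hi,
then recurse left with hi=value and right with lo=value.
Preorder trace (stopping at first violation):
  at node 27 with bounds (-inf, +inf): OK
  at node 10 with bounds (-inf, 27): OK
  at node 8 with bounds (-inf, 10): OK
  at node 14 with bounds (10, 27): OK
  at node 36 with bounds (27, +inf): OK
  at node 31 with bounds (27, 36): OK
No violation found at any node.
Result: Valid BST


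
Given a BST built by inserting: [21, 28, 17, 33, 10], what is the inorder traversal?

Tree insertion order: [21, 28, 17, 33, 10]
Tree (level-order array): [21, 17, 28, 10, None, None, 33]
Inorder traversal: [10, 17, 21, 28, 33]


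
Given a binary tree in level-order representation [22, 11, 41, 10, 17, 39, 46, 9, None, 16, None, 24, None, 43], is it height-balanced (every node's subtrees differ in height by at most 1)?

Tree (level-order array): [22, 11, 41, 10, 17, 39, 46, 9, None, 16, None, 24, None, 43]
Definition: a tree is height-balanced if, at every node, |h(left) - h(right)| <= 1 (empty subtree has height -1).
Bottom-up per-node check:
  node 9: h_left=-1, h_right=-1, diff=0 [OK], height=0
  node 10: h_left=0, h_right=-1, diff=1 [OK], height=1
  node 16: h_left=-1, h_right=-1, diff=0 [OK], height=0
  node 17: h_left=0, h_right=-1, diff=1 [OK], height=1
  node 11: h_left=1, h_right=1, diff=0 [OK], height=2
  node 24: h_left=-1, h_right=-1, diff=0 [OK], height=0
  node 39: h_left=0, h_right=-1, diff=1 [OK], height=1
  node 43: h_left=-1, h_right=-1, diff=0 [OK], height=0
  node 46: h_left=0, h_right=-1, diff=1 [OK], height=1
  node 41: h_left=1, h_right=1, diff=0 [OK], height=2
  node 22: h_left=2, h_right=2, diff=0 [OK], height=3
All nodes satisfy the balance condition.
Result: Balanced


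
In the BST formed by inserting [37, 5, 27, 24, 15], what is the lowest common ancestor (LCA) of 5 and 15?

Tree insertion order: [37, 5, 27, 24, 15]
Tree (level-order array): [37, 5, None, None, 27, 24, None, 15]
In a BST, the LCA of p=5, q=15 is the first node v on the
root-to-leaf path with p <= v <= q (go left if both < v, right if both > v).
Walk from root:
  at 37: both 5 and 15 < 37, go left
  at 5: 5 <= 5 <= 15, this is the LCA
LCA = 5


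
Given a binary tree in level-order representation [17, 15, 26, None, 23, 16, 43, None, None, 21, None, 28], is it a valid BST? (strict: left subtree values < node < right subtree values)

Level-order array: [17, 15, 26, None, 23, 16, 43, None, None, 21, None, 28]
Validate using subtree bounds (lo, hi): at each node, require lo < value < hi,
then recurse left with hi=value and right with lo=value.
Preorder trace (stopping at first violation):
  at node 17 with bounds (-inf, +inf): OK
  at node 15 with bounds (-inf, 17): OK
  at node 23 with bounds (15, 17): VIOLATION
Node 23 violates its bound: not (15 < 23 < 17).
Result: Not a valid BST


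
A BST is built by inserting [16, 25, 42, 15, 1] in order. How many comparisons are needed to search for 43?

Search path for 43: 16 -> 25 -> 42
Found: False
Comparisons: 3


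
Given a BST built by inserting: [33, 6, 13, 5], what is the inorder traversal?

Tree insertion order: [33, 6, 13, 5]
Tree (level-order array): [33, 6, None, 5, 13]
Inorder traversal: [5, 6, 13, 33]


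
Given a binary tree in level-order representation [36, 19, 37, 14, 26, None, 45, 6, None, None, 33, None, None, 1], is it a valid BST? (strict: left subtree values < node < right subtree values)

Level-order array: [36, 19, 37, 14, 26, None, 45, 6, None, None, 33, None, None, 1]
Validate using subtree bounds (lo, hi): at each node, require lo < value < hi,
then recurse left with hi=value and right with lo=value.
Preorder trace (stopping at first violation):
  at node 36 with bounds (-inf, +inf): OK
  at node 19 with bounds (-inf, 36): OK
  at node 14 with bounds (-inf, 19): OK
  at node 6 with bounds (-inf, 14): OK
  at node 1 with bounds (-inf, 6): OK
  at node 26 with bounds (19, 36): OK
  at node 33 with bounds (26, 36): OK
  at node 37 with bounds (36, +inf): OK
  at node 45 with bounds (37, +inf): OK
No violation found at any node.
Result: Valid BST


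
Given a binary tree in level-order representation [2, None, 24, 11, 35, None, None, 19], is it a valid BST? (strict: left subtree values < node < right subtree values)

Level-order array: [2, None, 24, 11, 35, None, None, 19]
Validate using subtree bounds (lo, hi): at each node, require lo < value < hi,
then recurse left with hi=value and right with lo=value.
Preorder trace (stopping at first violation):
  at node 2 with bounds (-inf, +inf): OK
  at node 24 with bounds (2, +inf): OK
  at node 11 with bounds (2, 24): OK
  at node 35 with bounds (24, +inf): OK
  at node 19 with bounds (24, 35): VIOLATION
Node 19 violates its bound: not (24 < 19 < 35).
Result: Not a valid BST


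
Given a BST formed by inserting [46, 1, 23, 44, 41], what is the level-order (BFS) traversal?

Tree insertion order: [46, 1, 23, 44, 41]
Tree (level-order array): [46, 1, None, None, 23, None, 44, 41]
BFS from the root, enqueuing left then right child of each popped node:
  queue [46] -> pop 46, enqueue [1], visited so far: [46]
  queue [1] -> pop 1, enqueue [23], visited so far: [46, 1]
  queue [23] -> pop 23, enqueue [44], visited so far: [46, 1, 23]
  queue [44] -> pop 44, enqueue [41], visited so far: [46, 1, 23, 44]
  queue [41] -> pop 41, enqueue [none], visited so far: [46, 1, 23, 44, 41]
Result: [46, 1, 23, 44, 41]


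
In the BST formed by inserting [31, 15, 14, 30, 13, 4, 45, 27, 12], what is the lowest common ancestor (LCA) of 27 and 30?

Tree insertion order: [31, 15, 14, 30, 13, 4, 45, 27, 12]
Tree (level-order array): [31, 15, 45, 14, 30, None, None, 13, None, 27, None, 4, None, None, None, None, 12]
In a BST, the LCA of p=27, q=30 is the first node v on the
root-to-leaf path with p <= v <= q (go left if both < v, right if both > v).
Walk from root:
  at 31: both 27 and 30 < 31, go left
  at 15: both 27 and 30 > 15, go right
  at 30: 27 <= 30 <= 30, this is the LCA
LCA = 30


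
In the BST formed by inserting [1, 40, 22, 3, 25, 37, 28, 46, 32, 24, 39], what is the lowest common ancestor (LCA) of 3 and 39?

Tree insertion order: [1, 40, 22, 3, 25, 37, 28, 46, 32, 24, 39]
Tree (level-order array): [1, None, 40, 22, 46, 3, 25, None, None, None, None, 24, 37, None, None, 28, 39, None, 32]
In a BST, the LCA of p=3, q=39 is the first node v on the
root-to-leaf path with p <= v <= q (go left if both < v, right if both > v).
Walk from root:
  at 1: both 3 and 39 > 1, go right
  at 40: both 3 and 39 < 40, go left
  at 22: 3 <= 22 <= 39, this is the LCA
LCA = 22


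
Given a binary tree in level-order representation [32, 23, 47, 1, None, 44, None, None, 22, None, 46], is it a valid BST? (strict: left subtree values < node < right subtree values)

Level-order array: [32, 23, 47, 1, None, 44, None, None, 22, None, 46]
Validate using subtree bounds (lo, hi): at each node, require lo < value < hi,
then recurse left with hi=value and right with lo=value.
Preorder trace (stopping at first violation):
  at node 32 with bounds (-inf, +inf): OK
  at node 23 with bounds (-inf, 32): OK
  at node 1 with bounds (-inf, 23): OK
  at node 22 with bounds (1, 23): OK
  at node 47 with bounds (32, +inf): OK
  at node 44 with bounds (32, 47): OK
  at node 46 with bounds (44, 47): OK
No violation found at any node.
Result: Valid BST


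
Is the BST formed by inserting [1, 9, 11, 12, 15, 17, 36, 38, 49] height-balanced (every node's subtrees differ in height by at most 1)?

Tree (level-order array): [1, None, 9, None, 11, None, 12, None, 15, None, 17, None, 36, None, 38, None, 49]
Definition: a tree is height-balanced if, at every node, |h(left) - h(right)| <= 1 (empty subtree has height -1).
Bottom-up per-node check:
  node 49: h_left=-1, h_right=-1, diff=0 [OK], height=0
  node 38: h_left=-1, h_right=0, diff=1 [OK], height=1
  node 36: h_left=-1, h_right=1, diff=2 [FAIL (|-1-1|=2 > 1)], height=2
  node 17: h_left=-1, h_right=2, diff=3 [FAIL (|-1-2|=3 > 1)], height=3
  node 15: h_left=-1, h_right=3, diff=4 [FAIL (|-1-3|=4 > 1)], height=4
  node 12: h_left=-1, h_right=4, diff=5 [FAIL (|-1-4|=5 > 1)], height=5
  node 11: h_left=-1, h_right=5, diff=6 [FAIL (|-1-5|=6 > 1)], height=6
  node 9: h_left=-1, h_right=6, diff=7 [FAIL (|-1-6|=7 > 1)], height=7
  node 1: h_left=-1, h_right=7, diff=8 [FAIL (|-1-7|=8 > 1)], height=8
Node 36 violates the condition: |-1 - 1| = 2 > 1.
Result: Not balanced


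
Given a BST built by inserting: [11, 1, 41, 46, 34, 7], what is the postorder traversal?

Tree insertion order: [11, 1, 41, 46, 34, 7]
Tree (level-order array): [11, 1, 41, None, 7, 34, 46]
Postorder traversal: [7, 1, 34, 46, 41, 11]


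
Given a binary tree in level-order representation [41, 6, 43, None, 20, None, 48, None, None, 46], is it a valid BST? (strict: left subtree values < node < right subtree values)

Level-order array: [41, 6, 43, None, 20, None, 48, None, None, 46]
Validate using subtree bounds (lo, hi): at each node, require lo < value < hi,
then recurse left with hi=value and right with lo=value.
Preorder trace (stopping at first violation):
  at node 41 with bounds (-inf, +inf): OK
  at node 6 with bounds (-inf, 41): OK
  at node 20 with bounds (6, 41): OK
  at node 43 with bounds (41, +inf): OK
  at node 48 with bounds (43, +inf): OK
  at node 46 with bounds (43, 48): OK
No violation found at any node.
Result: Valid BST


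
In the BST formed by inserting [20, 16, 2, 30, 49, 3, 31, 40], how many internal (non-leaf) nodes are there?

Tree built from: [20, 16, 2, 30, 49, 3, 31, 40]
Tree (level-order array): [20, 16, 30, 2, None, None, 49, None, 3, 31, None, None, None, None, 40]
Rule: An internal node has at least one child.
Per-node child counts:
  node 20: 2 child(ren)
  node 16: 1 child(ren)
  node 2: 1 child(ren)
  node 3: 0 child(ren)
  node 30: 1 child(ren)
  node 49: 1 child(ren)
  node 31: 1 child(ren)
  node 40: 0 child(ren)
Matching nodes: [20, 16, 2, 30, 49, 31]
Count of internal (non-leaf) nodes: 6


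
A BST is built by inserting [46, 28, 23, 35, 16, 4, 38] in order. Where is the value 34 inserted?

Starting tree (level order): [46, 28, None, 23, 35, 16, None, None, 38, 4]
Insertion path: 46 -> 28 -> 35
Result: insert 34 as left child of 35
Final tree (level order): [46, 28, None, 23, 35, 16, None, 34, 38, 4]


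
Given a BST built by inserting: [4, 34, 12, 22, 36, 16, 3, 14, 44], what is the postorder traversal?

Tree insertion order: [4, 34, 12, 22, 36, 16, 3, 14, 44]
Tree (level-order array): [4, 3, 34, None, None, 12, 36, None, 22, None, 44, 16, None, None, None, 14]
Postorder traversal: [3, 14, 16, 22, 12, 44, 36, 34, 4]


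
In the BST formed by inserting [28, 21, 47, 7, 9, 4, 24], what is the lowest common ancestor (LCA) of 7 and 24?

Tree insertion order: [28, 21, 47, 7, 9, 4, 24]
Tree (level-order array): [28, 21, 47, 7, 24, None, None, 4, 9]
In a BST, the LCA of p=7, q=24 is the first node v on the
root-to-leaf path with p <= v <= q (go left if both < v, right if both > v).
Walk from root:
  at 28: both 7 and 24 < 28, go left
  at 21: 7 <= 21 <= 24, this is the LCA
LCA = 21


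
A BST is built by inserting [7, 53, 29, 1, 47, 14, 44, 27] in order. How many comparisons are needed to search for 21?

Search path for 21: 7 -> 53 -> 29 -> 14 -> 27
Found: False
Comparisons: 5


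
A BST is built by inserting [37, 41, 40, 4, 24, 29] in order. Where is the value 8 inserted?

Starting tree (level order): [37, 4, 41, None, 24, 40, None, None, 29]
Insertion path: 37 -> 4 -> 24
Result: insert 8 as left child of 24
Final tree (level order): [37, 4, 41, None, 24, 40, None, 8, 29]


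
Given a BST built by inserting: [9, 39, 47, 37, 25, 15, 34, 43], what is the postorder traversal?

Tree insertion order: [9, 39, 47, 37, 25, 15, 34, 43]
Tree (level-order array): [9, None, 39, 37, 47, 25, None, 43, None, 15, 34]
Postorder traversal: [15, 34, 25, 37, 43, 47, 39, 9]


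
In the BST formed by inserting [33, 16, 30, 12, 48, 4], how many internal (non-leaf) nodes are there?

Tree built from: [33, 16, 30, 12, 48, 4]
Tree (level-order array): [33, 16, 48, 12, 30, None, None, 4]
Rule: An internal node has at least one child.
Per-node child counts:
  node 33: 2 child(ren)
  node 16: 2 child(ren)
  node 12: 1 child(ren)
  node 4: 0 child(ren)
  node 30: 0 child(ren)
  node 48: 0 child(ren)
Matching nodes: [33, 16, 12]
Count of internal (non-leaf) nodes: 3


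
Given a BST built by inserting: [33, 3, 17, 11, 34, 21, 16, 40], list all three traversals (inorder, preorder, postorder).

Tree insertion order: [33, 3, 17, 11, 34, 21, 16, 40]
Tree (level-order array): [33, 3, 34, None, 17, None, 40, 11, 21, None, None, None, 16]
Inorder (L, root, R): [3, 11, 16, 17, 21, 33, 34, 40]
Preorder (root, L, R): [33, 3, 17, 11, 16, 21, 34, 40]
Postorder (L, R, root): [16, 11, 21, 17, 3, 40, 34, 33]


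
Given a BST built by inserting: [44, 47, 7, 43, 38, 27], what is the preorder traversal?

Tree insertion order: [44, 47, 7, 43, 38, 27]
Tree (level-order array): [44, 7, 47, None, 43, None, None, 38, None, 27]
Preorder traversal: [44, 7, 43, 38, 27, 47]


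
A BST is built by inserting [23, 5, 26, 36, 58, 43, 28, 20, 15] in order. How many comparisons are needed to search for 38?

Search path for 38: 23 -> 26 -> 36 -> 58 -> 43
Found: False
Comparisons: 5


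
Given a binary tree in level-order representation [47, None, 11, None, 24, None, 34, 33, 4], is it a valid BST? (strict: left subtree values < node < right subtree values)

Level-order array: [47, None, 11, None, 24, None, 34, 33, 4]
Validate using subtree bounds (lo, hi): at each node, require lo < value < hi,
then recurse left with hi=value and right with lo=value.
Preorder trace (stopping at first violation):
  at node 47 with bounds (-inf, +inf): OK
  at node 11 with bounds (47, +inf): VIOLATION
Node 11 violates its bound: not (47 < 11 < +inf).
Result: Not a valid BST


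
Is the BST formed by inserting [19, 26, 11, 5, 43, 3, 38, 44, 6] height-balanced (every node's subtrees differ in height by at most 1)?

Tree (level-order array): [19, 11, 26, 5, None, None, 43, 3, 6, 38, 44]
Definition: a tree is height-balanced if, at every node, |h(left) - h(right)| <= 1 (empty subtree has height -1).
Bottom-up per-node check:
  node 3: h_left=-1, h_right=-1, diff=0 [OK], height=0
  node 6: h_left=-1, h_right=-1, diff=0 [OK], height=0
  node 5: h_left=0, h_right=0, diff=0 [OK], height=1
  node 11: h_left=1, h_right=-1, diff=2 [FAIL (|1--1|=2 > 1)], height=2
  node 38: h_left=-1, h_right=-1, diff=0 [OK], height=0
  node 44: h_left=-1, h_right=-1, diff=0 [OK], height=0
  node 43: h_left=0, h_right=0, diff=0 [OK], height=1
  node 26: h_left=-1, h_right=1, diff=2 [FAIL (|-1-1|=2 > 1)], height=2
  node 19: h_left=2, h_right=2, diff=0 [OK], height=3
Node 11 violates the condition: |1 - -1| = 2 > 1.
Result: Not balanced


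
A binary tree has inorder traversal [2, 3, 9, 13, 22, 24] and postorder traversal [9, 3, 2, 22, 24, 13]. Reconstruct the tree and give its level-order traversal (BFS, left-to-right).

Inorder:   [2, 3, 9, 13, 22, 24]
Postorder: [9, 3, 2, 22, 24, 13]
Algorithm: postorder visits root last, so walk postorder right-to-left;
each value is the root of the current inorder slice — split it at that
value, recurse on the right subtree first, then the left.
Recursive splits:
  root=13; inorder splits into left=[2, 3, 9], right=[22, 24]
  root=24; inorder splits into left=[22], right=[]
  root=22; inorder splits into left=[], right=[]
  root=2; inorder splits into left=[], right=[3, 9]
  root=3; inorder splits into left=[], right=[9]
  root=9; inorder splits into left=[], right=[]
Reconstructed level-order: [13, 2, 24, 3, 22, 9]


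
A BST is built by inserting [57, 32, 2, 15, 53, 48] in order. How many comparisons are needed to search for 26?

Search path for 26: 57 -> 32 -> 2 -> 15
Found: False
Comparisons: 4


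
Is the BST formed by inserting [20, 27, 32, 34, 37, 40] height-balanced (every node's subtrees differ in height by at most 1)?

Tree (level-order array): [20, None, 27, None, 32, None, 34, None, 37, None, 40]
Definition: a tree is height-balanced if, at every node, |h(left) - h(right)| <= 1 (empty subtree has height -1).
Bottom-up per-node check:
  node 40: h_left=-1, h_right=-1, diff=0 [OK], height=0
  node 37: h_left=-1, h_right=0, diff=1 [OK], height=1
  node 34: h_left=-1, h_right=1, diff=2 [FAIL (|-1-1|=2 > 1)], height=2
  node 32: h_left=-1, h_right=2, diff=3 [FAIL (|-1-2|=3 > 1)], height=3
  node 27: h_left=-1, h_right=3, diff=4 [FAIL (|-1-3|=4 > 1)], height=4
  node 20: h_left=-1, h_right=4, diff=5 [FAIL (|-1-4|=5 > 1)], height=5
Node 34 violates the condition: |-1 - 1| = 2 > 1.
Result: Not balanced


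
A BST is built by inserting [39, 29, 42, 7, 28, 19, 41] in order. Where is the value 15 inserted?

Starting tree (level order): [39, 29, 42, 7, None, 41, None, None, 28, None, None, 19]
Insertion path: 39 -> 29 -> 7 -> 28 -> 19
Result: insert 15 as left child of 19
Final tree (level order): [39, 29, 42, 7, None, 41, None, None, 28, None, None, 19, None, 15]


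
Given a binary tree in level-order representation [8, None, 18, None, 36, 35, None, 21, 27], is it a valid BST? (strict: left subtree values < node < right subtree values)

Level-order array: [8, None, 18, None, 36, 35, None, 21, 27]
Validate using subtree bounds (lo, hi): at each node, require lo < value < hi,
then recurse left with hi=value and right with lo=value.
Preorder trace (stopping at first violation):
  at node 8 with bounds (-inf, +inf): OK
  at node 18 with bounds (8, +inf): OK
  at node 36 with bounds (18, +inf): OK
  at node 35 with bounds (18, 36): OK
  at node 21 with bounds (18, 35): OK
  at node 27 with bounds (35, 36): VIOLATION
Node 27 violates its bound: not (35 < 27 < 36).
Result: Not a valid BST


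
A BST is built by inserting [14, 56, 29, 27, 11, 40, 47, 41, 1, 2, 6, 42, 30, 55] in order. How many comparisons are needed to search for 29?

Search path for 29: 14 -> 56 -> 29
Found: True
Comparisons: 3


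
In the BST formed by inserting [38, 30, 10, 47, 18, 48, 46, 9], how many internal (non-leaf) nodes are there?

Tree built from: [38, 30, 10, 47, 18, 48, 46, 9]
Tree (level-order array): [38, 30, 47, 10, None, 46, 48, 9, 18]
Rule: An internal node has at least one child.
Per-node child counts:
  node 38: 2 child(ren)
  node 30: 1 child(ren)
  node 10: 2 child(ren)
  node 9: 0 child(ren)
  node 18: 0 child(ren)
  node 47: 2 child(ren)
  node 46: 0 child(ren)
  node 48: 0 child(ren)
Matching nodes: [38, 30, 10, 47]
Count of internal (non-leaf) nodes: 4


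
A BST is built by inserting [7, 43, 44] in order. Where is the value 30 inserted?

Starting tree (level order): [7, None, 43, None, 44]
Insertion path: 7 -> 43
Result: insert 30 as left child of 43
Final tree (level order): [7, None, 43, 30, 44]


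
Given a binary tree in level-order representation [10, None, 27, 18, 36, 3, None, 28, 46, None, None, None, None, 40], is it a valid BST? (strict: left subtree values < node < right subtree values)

Level-order array: [10, None, 27, 18, 36, 3, None, 28, 46, None, None, None, None, 40]
Validate using subtree bounds (lo, hi): at each node, require lo < value < hi,
then recurse left with hi=value and right with lo=value.
Preorder trace (stopping at first violation):
  at node 10 with bounds (-inf, +inf): OK
  at node 27 with bounds (10, +inf): OK
  at node 18 with bounds (10, 27): OK
  at node 3 with bounds (10, 18): VIOLATION
Node 3 violates its bound: not (10 < 3 < 18).
Result: Not a valid BST


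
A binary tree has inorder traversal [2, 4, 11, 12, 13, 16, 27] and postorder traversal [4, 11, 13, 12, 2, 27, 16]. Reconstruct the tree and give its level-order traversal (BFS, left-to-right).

Inorder:   [2, 4, 11, 12, 13, 16, 27]
Postorder: [4, 11, 13, 12, 2, 27, 16]
Algorithm: postorder visits root last, so walk postorder right-to-left;
each value is the root of the current inorder slice — split it at that
value, recurse on the right subtree first, then the left.
Recursive splits:
  root=16; inorder splits into left=[2, 4, 11, 12, 13], right=[27]
  root=27; inorder splits into left=[], right=[]
  root=2; inorder splits into left=[], right=[4, 11, 12, 13]
  root=12; inorder splits into left=[4, 11], right=[13]
  root=13; inorder splits into left=[], right=[]
  root=11; inorder splits into left=[4], right=[]
  root=4; inorder splits into left=[], right=[]
Reconstructed level-order: [16, 2, 27, 12, 11, 13, 4]


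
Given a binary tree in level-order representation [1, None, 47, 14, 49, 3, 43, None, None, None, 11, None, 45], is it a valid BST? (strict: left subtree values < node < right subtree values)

Level-order array: [1, None, 47, 14, 49, 3, 43, None, None, None, 11, None, 45]
Validate using subtree bounds (lo, hi): at each node, require lo < value < hi,
then recurse left with hi=value and right with lo=value.
Preorder trace (stopping at first violation):
  at node 1 with bounds (-inf, +inf): OK
  at node 47 with bounds (1, +inf): OK
  at node 14 with bounds (1, 47): OK
  at node 3 with bounds (1, 14): OK
  at node 11 with bounds (3, 14): OK
  at node 43 with bounds (14, 47): OK
  at node 45 with bounds (43, 47): OK
  at node 49 with bounds (47, +inf): OK
No violation found at any node.
Result: Valid BST


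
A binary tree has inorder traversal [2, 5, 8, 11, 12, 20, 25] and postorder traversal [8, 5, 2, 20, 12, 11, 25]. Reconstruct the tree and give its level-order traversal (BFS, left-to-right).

Inorder:   [2, 5, 8, 11, 12, 20, 25]
Postorder: [8, 5, 2, 20, 12, 11, 25]
Algorithm: postorder visits root last, so walk postorder right-to-left;
each value is the root of the current inorder slice — split it at that
value, recurse on the right subtree first, then the left.
Recursive splits:
  root=25; inorder splits into left=[2, 5, 8, 11, 12, 20], right=[]
  root=11; inorder splits into left=[2, 5, 8], right=[12, 20]
  root=12; inorder splits into left=[], right=[20]
  root=20; inorder splits into left=[], right=[]
  root=2; inorder splits into left=[], right=[5, 8]
  root=5; inorder splits into left=[], right=[8]
  root=8; inorder splits into left=[], right=[]
Reconstructed level-order: [25, 11, 2, 12, 5, 20, 8]


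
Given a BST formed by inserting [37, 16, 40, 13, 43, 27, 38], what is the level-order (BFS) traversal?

Tree insertion order: [37, 16, 40, 13, 43, 27, 38]
Tree (level-order array): [37, 16, 40, 13, 27, 38, 43]
BFS from the root, enqueuing left then right child of each popped node:
  queue [37] -> pop 37, enqueue [16, 40], visited so far: [37]
  queue [16, 40] -> pop 16, enqueue [13, 27], visited so far: [37, 16]
  queue [40, 13, 27] -> pop 40, enqueue [38, 43], visited so far: [37, 16, 40]
  queue [13, 27, 38, 43] -> pop 13, enqueue [none], visited so far: [37, 16, 40, 13]
  queue [27, 38, 43] -> pop 27, enqueue [none], visited so far: [37, 16, 40, 13, 27]
  queue [38, 43] -> pop 38, enqueue [none], visited so far: [37, 16, 40, 13, 27, 38]
  queue [43] -> pop 43, enqueue [none], visited so far: [37, 16, 40, 13, 27, 38, 43]
Result: [37, 16, 40, 13, 27, 38, 43]


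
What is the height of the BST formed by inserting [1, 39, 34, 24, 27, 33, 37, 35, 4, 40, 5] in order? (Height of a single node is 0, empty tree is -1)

Insertion order: [1, 39, 34, 24, 27, 33, 37, 35, 4, 40, 5]
Tree (level-order array): [1, None, 39, 34, 40, 24, 37, None, None, 4, 27, 35, None, None, 5, None, 33]
Compute height bottom-up (empty subtree = -1):
  height(5) = 1 + max(-1, -1) = 0
  height(4) = 1 + max(-1, 0) = 1
  height(33) = 1 + max(-1, -1) = 0
  height(27) = 1 + max(-1, 0) = 1
  height(24) = 1 + max(1, 1) = 2
  height(35) = 1 + max(-1, -1) = 0
  height(37) = 1 + max(0, -1) = 1
  height(34) = 1 + max(2, 1) = 3
  height(40) = 1 + max(-1, -1) = 0
  height(39) = 1 + max(3, 0) = 4
  height(1) = 1 + max(-1, 4) = 5
Height = 5


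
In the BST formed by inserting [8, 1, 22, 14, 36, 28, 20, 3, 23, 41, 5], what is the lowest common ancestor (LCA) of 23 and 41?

Tree insertion order: [8, 1, 22, 14, 36, 28, 20, 3, 23, 41, 5]
Tree (level-order array): [8, 1, 22, None, 3, 14, 36, None, 5, None, 20, 28, 41, None, None, None, None, 23]
In a BST, the LCA of p=23, q=41 is the first node v on the
root-to-leaf path with p <= v <= q (go left if both < v, right if both > v).
Walk from root:
  at 8: both 23 and 41 > 8, go right
  at 22: both 23 and 41 > 22, go right
  at 36: 23 <= 36 <= 41, this is the LCA
LCA = 36


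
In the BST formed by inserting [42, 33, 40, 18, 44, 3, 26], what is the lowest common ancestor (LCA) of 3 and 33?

Tree insertion order: [42, 33, 40, 18, 44, 3, 26]
Tree (level-order array): [42, 33, 44, 18, 40, None, None, 3, 26]
In a BST, the LCA of p=3, q=33 is the first node v on the
root-to-leaf path with p <= v <= q (go left if both < v, right if both > v).
Walk from root:
  at 42: both 3 and 33 < 42, go left
  at 33: 3 <= 33 <= 33, this is the LCA
LCA = 33


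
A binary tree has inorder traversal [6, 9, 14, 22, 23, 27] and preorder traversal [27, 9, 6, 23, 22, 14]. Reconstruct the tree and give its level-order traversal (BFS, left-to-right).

Inorder:  [6, 9, 14, 22, 23, 27]
Preorder: [27, 9, 6, 23, 22, 14]
Algorithm: preorder visits root first, so consume preorder in order;
for each root, split the current inorder slice at that value into
left-subtree inorder and right-subtree inorder, then recurse.
Recursive splits:
  root=27; inorder splits into left=[6, 9, 14, 22, 23], right=[]
  root=9; inorder splits into left=[6], right=[14, 22, 23]
  root=6; inorder splits into left=[], right=[]
  root=23; inorder splits into left=[14, 22], right=[]
  root=22; inorder splits into left=[14], right=[]
  root=14; inorder splits into left=[], right=[]
Reconstructed level-order: [27, 9, 6, 23, 22, 14]


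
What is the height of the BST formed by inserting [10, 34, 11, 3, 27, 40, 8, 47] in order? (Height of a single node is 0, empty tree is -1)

Insertion order: [10, 34, 11, 3, 27, 40, 8, 47]
Tree (level-order array): [10, 3, 34, None, 8, 11, 40, None, None, None, 27, None, 47]
Compute height bottom-up (empty subtree = -1):
  height(8) = 1 + max(-1, -1) = 0
  height(3) = 1 + max(-1, 0) = 1
  height(27) = 1 + max(-1, -1) = 0
  height(11) = 1 + max(-1, 0) = 1
  height(47) = 1 + max(-1, -1) = 0
  height(40) = 1 + max(-1, 0) = 1
  height(34) = 1 + max(1, 1) = 2
  height(10) = 1 + max(1, 2) = 3
Height = 3


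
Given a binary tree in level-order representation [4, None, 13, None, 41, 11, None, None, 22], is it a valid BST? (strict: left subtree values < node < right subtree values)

Level-order array: [4, None, 13, None, 41, 11, None, None, 22]
Validate using subtree bounds (lo, hi): at each node, require lo < value < hi,
then recurse left with hi=value and right with lo=value.
Preorder trace (stopping at first violation):
  at node 4 with bounds (-inf, +inf): OK
  at node 13 with bounds (4, +inf): OK
  at node 41 with bounds (13, +inf): OK
  at node 11 with bounds (13, 41): VIOLATION
Node 11 violates its bound: not (13 < 11 < 41).
Result: Not a valid BST


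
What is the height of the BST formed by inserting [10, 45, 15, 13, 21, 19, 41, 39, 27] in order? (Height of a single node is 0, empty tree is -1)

Insertion order: [10, 45, 15, 13, 21, 19, 41, 39, 27]
Tree (level-order array): [10, None, 45, 15, None, 13, 21, None, None, 19, 41, None, None, 39, None, 27]
Compute height bottom-up (empty subtree = -1):
  height(13) = 1 + max(-1, -1) = 0
  height(19) = 1 + max(-1, -1) = 0
  height(27) = 1 + max(-1, -1) = 0
  height(39) = 1 + max(0, -1) = 1
  height(41) = 1 + max(1, -1) = 2
  height(21) = 1 + max(0, 2) = 3
  height(15) = 1 + max(0, 3) = 4
  height(45) = 1 + max(4, -1) = 5
  height(10) = 1 + max(-1, 5) = 6
Height = 6


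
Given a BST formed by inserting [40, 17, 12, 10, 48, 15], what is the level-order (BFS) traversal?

Tree insertion order: [40, 17, 12, 10, 48, 15]
Tree (level-order array): [40, 17, 48, 12, None, None, None, 10, 15]
BFS from the root, enqueuing left then right child of each popped node:
  queue [40] -> pop 40, enqueue [17, 48], visited so far: [40]
  queue [17, 48] -> pop 17, enqueue [12], visited so far: [40, 17]
  queue [48, 12] -> pop 48, enqueue [none], visited so far: [40, 17, 48]
  queue [12] -> pop 12, enqueue [10, 15], visited so far: [40, 17, 48, 12]
  queue [10, 15] -> pop 10, enqueue [none], visited so far: [40, 17, 48, 12, 10]
  queue [15] -> pop 15, enqueue [none], visited so far: [40, 17, 48, 12, 10, 15]
Result: [40, 17, 48, 12, 10, 15]


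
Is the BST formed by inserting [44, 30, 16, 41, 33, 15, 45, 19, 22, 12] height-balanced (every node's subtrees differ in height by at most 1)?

Tree (level-order array): [44, 30, 45, 16, 41, None, None, 15, 19, 33, None, 12, None, None, 22]
Definition: a tree is height-balanced if, at every node, |h(left) - h(right)| <= 1 (empty subtree has height -1).
Bottom-up per-node check:
  node 12: h_left=-1, h_right=-1, diff=0 [OK], height=0
  node 15: h_left=0, h_right=-1, diff=1 [OK], height=1
  node 22: h_left=-1, h_right=-1, diff=0 [OK], height=0
  node 19: h_left=-1, h_right=0, diff=1 [OK], height=1
  node 16: h_left=1, h_right=1, diff=0 [OK], height=2
  node 33: h_left=-1, h_right=-1, diff=0 [OK], height=0
  node 41: h_left=0, h_right=-1, diff=1 [OK], height=1
  node 30: h_left=2, h_right=1, diff=1 [OK], height=3
  node 45: h_left=-1, h_right=-1, diff=0 [OK], height=0
  node 44: h_left=3, h_right=0, diff=3 [FAIL (|3-0|=3 > 1)], height=4
Node 44 violates the condition: |3 - 0| = 3 > 1.
Result: Not balanced


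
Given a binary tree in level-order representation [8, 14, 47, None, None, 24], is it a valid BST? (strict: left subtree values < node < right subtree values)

Level-order array: [8, 14, 47, None, None, 24]
Validate using subtree bounds (lo, hi): at each node, require lo < value < hi,
then recurse left with hi=value and right with lo=value.
Preorder trace (stopping at first violation):
  at node 8 with bounds (-inf, +inf): OK
  at node 14 with bounds (-inf, 8): VIOLATION
Node 14 violates its bound: not (-inf < 14 < 8).
Result: Not a valid BST


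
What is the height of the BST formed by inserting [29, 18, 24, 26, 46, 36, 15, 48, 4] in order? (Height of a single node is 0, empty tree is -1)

Insertion order: [29, 18, 24, 26, 46, 36, 15, 48, 4]
Tree (level-order array): [29, 18, 46, 15, 24, 36, 48, 4, None, None, 26]
Compute height bottom-up (empty subtree = -1):
  height(4) = 1 + max(-1, -1) = 0
  height(15) = 1 + max(0, -1) = 1
  height(26) = 1 + max(-1, -1) = 0
  height(24) = 1 + max(-1, 0) = 1
  height(18) = 1 + max(1, 1) = 2
  height(36) = 1 + max(-1, -1) = 0
  height(48) = 1 + max(-1, -1) = 0
  height(46) = 1 + max(0, 0) = 1
  height(29) = 1 + max(2, 1) = 3
Height = 3


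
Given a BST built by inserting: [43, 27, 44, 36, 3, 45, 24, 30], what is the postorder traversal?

Tree insertion order: [43, 27, 44, 36, 3, 45, 24, 30]
Tree (level-order array): [43, 27, 44, 3, 36, None, 45, None, 24, 30]
Postorder traversal: [24, 3, 30, 36, 27, 45, 44, 43]


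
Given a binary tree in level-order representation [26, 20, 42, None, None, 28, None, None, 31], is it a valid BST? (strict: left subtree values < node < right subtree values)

Level-order array: [26, 20, 42, None, None, 28, None, None, 31]
Validate using subtree bounds (lo, hi): at each node, require lo < value < hi,
then recurse left with hi=value and right with lo=value.
Preorder trace (stopping at first violation):
  at node 26 with bounds (-inf, +inf): OK
  at node 20 with bounds (-inf, 26): OK
  at node 42 with bounds (26, +inf): OK
  at node 28 with bounds (26, 42): OK
  at node 31 with bounds (28, 42): OK
No violation found at any node.
Result: Valid BST


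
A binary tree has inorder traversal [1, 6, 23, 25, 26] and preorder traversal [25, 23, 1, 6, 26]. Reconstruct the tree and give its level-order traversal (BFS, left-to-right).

Inorder:  [1, 6, 23, 25, 26]
Preorder: [25, 23, 1, 6, 26]
Algorithm: preorder visits root first, so consume preorder in order;
for each root, split the current inorder slice at that value into
left-subtree inorder and right-subtree inorder, then recurse.
Recursive splits:
  root=25; inorder splits into left=[1, 6, 23], right=[26]
  root=23; inorder splits into left=[1, 6], right=[]
  root=1; inorder splits into left=[], right=[6]
  root=6; inorder splits into left=[], right=[]
  root=26; inorder splits into left=[], right=[]
Reconstructed level-order: [25, 23, 26, 1, 6]


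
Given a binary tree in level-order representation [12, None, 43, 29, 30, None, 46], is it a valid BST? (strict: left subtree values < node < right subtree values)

Level-order array: [12, None, 43, 29, 30, None, 46]
Validate using subtree bounds (lo, hi): at each node, require lo < value < hi,
then recurse left with hi=value and right with lo=value.
Preorder trace (stopping at first violation):
  at node 12 with bounds (-inf, +inf): OK
  at node 43 with bounds (12, +inf): OK
  at node 29 with bounds (12, 43): OK
  at node 46 with bounds (29, 43): VIOLATION
Node 46 violates its bound: not (29 < 46 < 43).
Result: Not a valid BST


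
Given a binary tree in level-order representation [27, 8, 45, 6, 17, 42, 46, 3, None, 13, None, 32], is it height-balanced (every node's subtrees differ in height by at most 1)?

Tree (level-order array): [27, 8, 45, 6, 17, 42, 46, 3, None, 13, None, 32]
Definition: a tree is height-balanced if, at every node, |h(left) - h(right)| <= 1 (empty subtree has height -1).
Bottom-up per-node check:
  node 3: h_left=-1, h_right=-1, diff=0 [OK], height=0
  node 6: h_left=0, h_right=-1, diff=1 [OK], height=1
  node 13: h_left=-1, h_right=-1, diff=0 [OK], height=0
  node 17: h_left=0, h_right=-1, diff=1 [OK], height=1
  node 8: h_left=1, h_right=1, diff=0 [OK], height=2
  node 32: h_left=-1, h_right=-1, diff=0 [OK], height=0
  node 42: h_left=0, h_right=-1, diff=1 [OK], height=1
  node 46: h_left=-1, h_right=-1, diff=0 [OK], height=0
  node 45: h_left=1, h_right=0, diff=1 [OK], height=2
  node 27: h_left=2, h_right=2, diff=0 [OK], height=3
All nodes satisfy the balance condition.
Result: Balanced


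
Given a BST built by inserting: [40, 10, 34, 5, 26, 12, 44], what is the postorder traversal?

Tree insertion order: [40, 10, 34, 5, 26, 12, 44]
Tree (level-order array): [40, 10, 44, 5, 34, None, None, None, None, 26, None, 12]
Postorder traversal: [5, 12, 26, 34, 10, 44, 40]


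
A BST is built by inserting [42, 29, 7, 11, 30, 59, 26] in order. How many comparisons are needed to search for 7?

Search path for 7: 42 -> 29 -> 7
Found: True
Comparisons: 3


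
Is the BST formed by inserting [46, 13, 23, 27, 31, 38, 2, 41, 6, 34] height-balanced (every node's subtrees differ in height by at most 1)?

Tree (level-order array): [46, 13, None, 2, 23, None, 6, None, 27, None, None, None, 31, None, 38, 34, 41]
Definition: a tree is height-balanced if, at every node, |h(left) - h(right)| <= 1 (empty subtree has height -1).
Bottom-up per-node check:
  node 6: h_left=-1, h_right=-1, diff=0 [OK], height=0
  node 2: h_left=-1, h_right=0, diff=1 [OK], height=1
  node 34: h_left=-1, h_right=-1, diff=0 [OK], height=0
  node 41: h_left=-1, h_right=-1, diff=0 [OK], height=0
  node 38: h_left=0, h_right=0, diff=0 [OK], height=1
  node 31: h_left=-1, h_right=1, diff=2 [FAIL (|-1-1|=2 > 1)], height=2
  node 27: h_left=-1, h_right=2, diff=3 [FAIL (|-1-2|=3 > 1)], height=3
  node 23: h_left=-1, h_right=3, diff=4 [FAIL (|-1-3|=4 > 1)], height=4
  node 13: h_left=1, h_right=4, diff=3 [FAIL (|1-4|=3 > 1)], height=5
  node 46: h_left=5, h_right=-1, diff=6 [FAIL (|5--1|=6 > 1)], height=6
Node 31 violates the condition: |-1 - 1| = 2 > 1.
Result: Not balanced


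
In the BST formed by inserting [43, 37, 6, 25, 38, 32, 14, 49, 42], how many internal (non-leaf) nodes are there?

Tree built from: [43, 37, 6, 25, 38, 32, 14, 49, 42]
Tree (level-order array): [43, 37, 49, 6, 38, None, None, None, 25, None, 42, 14, 32]
Rule: An internal node has at least one child.
Per-node child counts:
  node 43: 2 child(ren)
  node 37: 2 child(ren)
  node 6: 1 child(ren)
  node 25: 2 child(ren)
  node 14: 0 child(ren)
  node 32: 0 child(ren)
  node 38: 1 child(ren)
  node 42: 0 child(ren)
  node 49: 0 child(ren)
Matching nodes: [43, 37, 6, 25, 38]
Count of internal (non-leaf) nodes: 5


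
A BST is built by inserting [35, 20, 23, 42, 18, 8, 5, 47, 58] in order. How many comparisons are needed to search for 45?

Search path for 45: 35 -> 42 -> 47
Found: False
Comparisons: 3


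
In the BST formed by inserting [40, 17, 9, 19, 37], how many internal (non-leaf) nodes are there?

Tree built from: [40, 17, 9, 19, 37]
Tree (level-order array): [40, 17, None, 9, 19, None, None, None, 37]
Rule: An internal node has at least one child.
Per-node child counts:
  node 40: 1 child(ren)
  node 17: 2 child(ren)
  node 9: 0 child(ren)
  node 19: 1 child(ren)
  node 37: 0 child(ren)
Matching nodes: [40, 17, 19]
Count of internal (non-leaf) nodes: 3


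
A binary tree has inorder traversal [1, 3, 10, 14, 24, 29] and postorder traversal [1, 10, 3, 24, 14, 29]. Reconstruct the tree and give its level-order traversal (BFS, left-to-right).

Inorder:   [1, 3, 10, 14, 24, 29]
Postorder: [1, 10, 3, 24, 14, 29]
Algorithm: postorder visits root last, so walk postorder right-to-left;
each value is the root of the current inorder slice — split it at that
value, recurse on the right subtree first, then the left.
Recursive splits:
  root=29; inorder splits into left=[1, 3, 10, 14, 24], right=[]
  root=14; inorder splits into left=[1, 3, 10], right=[24]
  root=24; inorder splits into left=[], right=[]
  root=3; inorder splits into left=[1], right=[10]
  root=10; inorder splits into left=[], right=[]
  root=1; inorder splits into left=[], right=[]
Reconstructed level-order: [29, 14, 3, 24, 1, 10]


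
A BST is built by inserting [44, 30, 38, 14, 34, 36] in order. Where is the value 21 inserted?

Starting tree (level order): [44, 30, None, 14, 38, None, None, 34, None, None, 36]
Insertion path: 44 -> 30 -> 14
Result: insert 21 as right child of 14
Final tree (level order): [44, 30, None, 14, 38, None, 21, 34, None, None, None, None, 36]


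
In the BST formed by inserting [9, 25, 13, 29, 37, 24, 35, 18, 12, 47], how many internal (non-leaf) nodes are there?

Tree built from: [9, 25, 13, 29, 37, 24, 35, 18, 12, 47]
Tree (level-order array): [9, None, 25, 13, 29, 12, 24, None, 37, None, None, 18, None, 35, 47]
Rule: An internal node has at least one child.
Per-node child counts:
  node 9: 1 child(ren)
  node 25: 2 child(ren)
  node 13: 2 child(ren)
  node 12: 0 child(ren)
  node 24: 1 child(ren)
  node 18: 0 child(ren)
  node 29: 1 child(ren)
  node 37: 2 child(ren)
  node 35: 0 child(ren)
  node 47: 0 child(ren)
Matching nodes: [9, 25, 13, 24, 29, 37]
Count of internal (non-leaf) nodes: 6


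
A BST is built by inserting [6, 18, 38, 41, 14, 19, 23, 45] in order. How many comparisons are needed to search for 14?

Search path for 14: 6 -> 18 -> 14
Found: True
Comparisons: 3


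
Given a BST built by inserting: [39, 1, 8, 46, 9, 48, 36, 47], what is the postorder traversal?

Tree insertion order: [39, 1, 8, 46, 9, 48, 36, 47]
Tree (level-order array): [39, 1, 46, None, 8, None, 48, None, 9, 47, None, None, 36]
Postorder traversal: [36, 9, 8, 1, 47, 48, 46, 39]


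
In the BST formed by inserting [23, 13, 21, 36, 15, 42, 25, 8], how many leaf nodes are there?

Tree built from: [23, 13, 21, 36, 15, 42, 25, 8]
Tree (level-order array): [23, 13, 36, 8, 21, 25, 42, None, None, 15]
Rule: A leaf has 0 children.
Per-node child counts:
  node 23: 2 child(ren)
  node 13: 2 child(ren)
  node 8: 0 child(ren)
  node 21: 1 child(ren)
  node 15: 0 child(ren)
  node 36: 2 child(ren)
  node 25: 0 child(ren)
  node 42: 0 child(ren)
Matching nodes: [8, 15, 25, 42]
Count of leaf nodes: 4


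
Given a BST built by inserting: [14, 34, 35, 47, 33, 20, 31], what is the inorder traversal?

Tree insertion order: [14, 34, 35, 47, 33, 20, 31]
Tree (level-order array): [14, None, 34, 33, 35, 20, None, None, 47, None, 31]
Inorder traversal: [14, 20, 31, 33, 34, 35, 47]
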